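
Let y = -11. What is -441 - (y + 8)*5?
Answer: -426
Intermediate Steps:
-441 - (y + 8)*5 = -441 - (-11 + 8)*5 = -441 - (-3)*5 = -441 - 1*(-15) = -441 + 15 = -426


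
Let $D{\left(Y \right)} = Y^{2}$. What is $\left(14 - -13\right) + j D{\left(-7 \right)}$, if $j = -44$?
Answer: $-2129$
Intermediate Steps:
$\left(14 - -13\right) + j D{\left(-7 \right)} = \left(14 - -13\right) - 44 \left(-7\right)^{2} = \left(14 + 13\right) - 2156 = 27 - 2156 = -2129$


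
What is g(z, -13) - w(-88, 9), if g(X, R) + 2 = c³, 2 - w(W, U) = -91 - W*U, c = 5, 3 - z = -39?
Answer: 822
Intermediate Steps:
z = 42 (z = 3 - 1*(-39) = 3 + 39 = 42)
w(W, U) = 93 + U*W (w(W, U) = 2 - (-91 - W*U) = 2 - (-91 - U*W) = 2 + (91 + U*W) = 93 + U*W)
g(X, R) = 123 (g(X, R) = -2 + 5³ = -2 + 125 = 123)
g(z, -13) - w(-88, 9) = 123 - (93 + 9*(-88)) = 123 - (93 - 792) = 123 - 1*(-699) = 123 + 699 = 822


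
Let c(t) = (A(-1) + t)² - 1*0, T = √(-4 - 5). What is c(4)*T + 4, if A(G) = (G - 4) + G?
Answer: 4 + 12*I ≈ 4.0 + 12.0*I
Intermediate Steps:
A(G) = -4 + 2*G (A(G) = (-4 + G) + G = -4 + 2*G)
T = 3*I (T = √(-9) = 3*I ≈ 3.0*I)
c(t) = (-6 + t)² (c(t) = ((-4 + 2*(-1)) + t)² - 1*0 = ((-4 - 2) + t)² + 0 = (-6 + t)² + 0 = (-6 + t)²)
c(4)*T + 4 = (-6 + 4)²*(3*I) + 4 = (-2)²*(3*I) + 4 = 4*(3*I) + 4 = 12*I + 4 = 4 + 12*I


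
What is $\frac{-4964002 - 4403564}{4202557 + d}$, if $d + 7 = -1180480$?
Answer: $- \frac{4683783}{1511035} \approx -3.0997$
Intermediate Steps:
$d = -1180487$ ($d = -7 - 1180480 = -1180487$)
$\frac{-4964002 - 4403564}{4202557 + d} = \frac{-4964002 - 4403564}{4202557 - 1180487} = - \frac{9367566}{3022070} = \left(-9367566\right) \frac{1}{3022070} = - \frac{4683783}{1511035}$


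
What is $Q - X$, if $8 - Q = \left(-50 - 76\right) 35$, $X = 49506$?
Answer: $-45088$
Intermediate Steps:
$Q = 4418$ ($Q = 8 - \left(-50 - 76\right) 35 = 8 - \left(-126\right) 35 = 8 - -4410 = 8 + 4410 = 4418$)
$Q - X = 4418 - 49506 = -45088$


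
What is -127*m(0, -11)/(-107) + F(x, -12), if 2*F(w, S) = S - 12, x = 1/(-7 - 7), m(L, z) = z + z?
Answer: -4078/107 ≈ -38.112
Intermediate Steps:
m(L, z) = 2*z
x = -1/14 (x = 1/(-14) = -1/14 ≈ -0.071429)
F(w, S) = -6 + S/2 (F(w, S) = (S - 12)/2 = (-12 + S)/2 = -6 + S/2)
-127*m(0, -11)/(-107) + F(x, -12) = -127*2*(-11)/(-107) + (-6 + (½)*(-12)) = -(-2794)*(-1)/107 + (-6 - 6) = -127*22/107 - 12 = -2794/107 - 12 = -4078/107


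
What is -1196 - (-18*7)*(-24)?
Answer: -4220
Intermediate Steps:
-1196 - (-18*7)*(-24) = -1196 - (-126)*(-24) = -1196 - 1*3024 = -1196 - 3024 = -4220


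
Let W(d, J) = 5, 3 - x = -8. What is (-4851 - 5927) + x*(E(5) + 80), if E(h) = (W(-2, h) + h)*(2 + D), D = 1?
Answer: -9568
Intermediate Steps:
x = 11 (x = 3 - 1*(-8) = 3 + 8 = 11)
E(h) = 15 + 3*h (E(h) = (5 + h)*(2 + 1) = (5 + h)*3 = 15 + 3*h)
(-4851 - 5927) + x*(E(5) + 80) = (-4851 - 5927) + 11*((15 + 3*5) + 80) = -10778 + 11*((15 + 15) + 80) = -10778 + 11*(30 + 80) = -10778 + 11*110 = -10778 + 1210 = -9568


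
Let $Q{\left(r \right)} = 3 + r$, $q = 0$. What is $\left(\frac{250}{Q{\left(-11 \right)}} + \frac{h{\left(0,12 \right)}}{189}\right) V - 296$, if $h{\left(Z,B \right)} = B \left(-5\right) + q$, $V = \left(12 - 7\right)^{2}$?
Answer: $- \frac{273467}{252} \approx -1085.2$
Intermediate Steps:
$V = 25$ ($V = 5^{2} = 25$)
$h{\left(Z,B \right)} = - 5 B$ ($h{\left(Z,B \right)} = B \left(-5\right) + 0 = - 5 B + 0 = - 5 B$)
$\left(\frac{250}{Q{\left(-11 \right)}} + \frac{h{\left(0,12 \right)}}{189}\right) V - 296 = \left(\frac{250}{3 - 11} + \frac{\left(-5\right) 12}{189}\right) 25 - 296 = \left(\frac{250}{-8} - \frac{20}{63}\right) 25 - 296 = \left(250 \left(- \frac{1}{8}\right) - \frac{20}{63}\right) 25 - 296 = \left(- \frac{125}{4} - \frac{20}{63}\right) 25 - 296 = \left(- \frac{7955}{252}\right) 25 - 296 = - \frac{198875}{252} - 296 = - \frac{273467}{252}$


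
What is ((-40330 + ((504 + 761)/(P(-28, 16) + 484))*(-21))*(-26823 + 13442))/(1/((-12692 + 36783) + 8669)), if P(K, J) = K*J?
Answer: 18002596015950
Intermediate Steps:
P(K, J) = J*K
((-40330 + ((504 + 761)/(P(-28, 16) + 484))*(-21))*(-26823 + 13442))/(1/((-12692 + 36783) + 8669)) = ((-40330 + ((504 + 761)/(16*(-28) + 484))*(-21))*(-26823 + 13442))/(1/((-12692 + 36783) + 8669)) = ((-40330 + (1265/(-448 + 484))*(-21))*(-13381))/(1/(24091 + 8669)) = ((-40330 + (1265/36)*(-21))*(-13381))/(1/32760) = ((-40330 + (1265*(1/36))*(-21))*(-13381))/(1/32760) = ((-40330 + (1265/36)*(-21))*(-13381))*32760 = ((-40330 - 8855/12)*(-13381))*32760 = -492815/12*(-13381)*32760 = (6594357515/12)*32760 = 18002596015950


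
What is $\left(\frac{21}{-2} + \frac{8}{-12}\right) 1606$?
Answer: $- \frac{53801}{3} \approx -17934.0$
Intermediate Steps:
$\left(\frac{21}{-2} + \frac{8}{-12}\right) 1606 = \left(21 \left(- \frac{1}{2}\right) + 8 \left(- \frac{1}{12}\right)\right) 1606 = \left(- \frac{21}{2} - \frac{2}{3}\right) 1606 = \left(- \frac{67}{6}\right) 1606 = - \frac{53801}{3}$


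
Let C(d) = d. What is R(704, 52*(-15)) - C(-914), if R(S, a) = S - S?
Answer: 914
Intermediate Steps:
R(S, a) = 0
R(704, 52*(-15)) - C(-914) = 0 - 1*(-914) = 0 + 914 = 914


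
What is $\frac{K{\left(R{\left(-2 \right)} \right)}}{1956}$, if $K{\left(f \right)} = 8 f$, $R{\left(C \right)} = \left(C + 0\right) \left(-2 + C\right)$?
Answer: $\frac{16}{489} \approx 0.03272$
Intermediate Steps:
$R{\left(C \right)} = C \left(-2 + C\right)$
$\frac{K{\left(R{\left(-2 \right)} \right)}}{1956} = \frac{8 \left(- 2 \left(-2 - 2\right)\right)}{1956} = 8 \left(\left(-2\right) \left(-4\right)\right) \frac{1}{1956} = 8 \cdot 8 \cdot \frac{1}{1956} = 64 \cdot \frac{1}{1956} = \frac{16}{489}$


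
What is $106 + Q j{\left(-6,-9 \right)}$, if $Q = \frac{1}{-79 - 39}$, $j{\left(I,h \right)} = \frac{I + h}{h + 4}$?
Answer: $\frac{12505}{118} \approx 105.97$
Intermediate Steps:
$j{\left(I,h \right)} = \frac{I + h}{4 + h}$
$Q = - \frac{1}{118}$ ($Q = \frac{1}{-118} = - \frac{1}{118} \approx -0.0084746$)
$106 + Q j{\left(-6,-9 \right)} = 106 - \frac{\frac{1}{4 - 9} \left(-6 - 9\right)}{118} = 106 - \frac{\frac{1}{-5} \left(-15\right)}{118} = 106 - \frac{\left(- \frac{1}{5}\right) \left(-15\right)}{118} = 106 - \frac{3}{118} = \frac{12505}{118}$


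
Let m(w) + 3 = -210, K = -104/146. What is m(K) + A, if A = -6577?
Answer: -6790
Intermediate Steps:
K = -52/73 (K = -104*1/146 = -52/73 ≈ -0.71233)
m(w) = -213 (m(w) = -3 - 210 = -213)
m(K) + A = -213 - 6577 = -6790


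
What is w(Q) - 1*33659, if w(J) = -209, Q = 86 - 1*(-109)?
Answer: -33868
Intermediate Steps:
Q = 195 (Q = 86 + 109 = 195)
w(Q) - 1*33659 = -209 - 1*33659 = -209 - 33659 = -33868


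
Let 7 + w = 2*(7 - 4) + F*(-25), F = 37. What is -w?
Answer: 926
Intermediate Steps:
w = -926 (w = -7 + (2*(7 - 4) + 37*(-25)) = -7 + (2*3 - 925) = -7 + (6 - 925) = -7 - 919 = -926)
-w = -1*(-926) = 926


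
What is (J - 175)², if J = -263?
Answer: 191844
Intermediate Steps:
(J - 175)² = (-263 - 175)² = (-438)² = 191844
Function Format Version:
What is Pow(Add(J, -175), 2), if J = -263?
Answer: 191844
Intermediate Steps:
Pow(Add(J, -175), 2) = Pow(Add(-263, -175), 2) = Pow(-438, 2) = 191844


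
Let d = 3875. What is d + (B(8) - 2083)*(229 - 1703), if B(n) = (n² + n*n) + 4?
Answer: 2879649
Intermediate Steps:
B(n) = 4 + 2*n² (B(n) = (n² + n²) + 4 = 2*n² + 4 = 4 + 2*n²)
d + (B(8) - 2083)*(229 - 1703) = 3875 + ((4 + 2*8²) - 2083)*(229 - 1703) = 3875 + ((4 + 2*64) - 2083)*(-1474) = 3875 + ((4 + 128) - 2083)*(-1474) = 3875 + (132 - 2083)*(-1474) = 3875 - 1951*(-1474) = 3875 + 2875774 = 2879649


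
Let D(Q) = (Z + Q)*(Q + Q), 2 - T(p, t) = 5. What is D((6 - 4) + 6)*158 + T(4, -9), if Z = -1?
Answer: 17693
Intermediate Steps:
T(p, t) = -3 (T(p, t) = 2 - 1*5 = 2 - 5 = -3)
D(Q) = 2*Q*(-1 + Q) (D(Q) = (-1 + Q)*(Q + Q) = (-1 + Q)*(2*Q) = 2*Q*(-1 + Q))
D((6 - 4) + 6)*158 + T(4, -9) = (2*((6 - 4) + 6)*(-1 + ((6 - 4) + 6)))*158 - 3 = (2*(2 + 6)*(-1 + (2 + 6)))*158 - 3 = (2*8*(-1 + 8))*158 - 3 = (2*8*7)*158 - 3 = 112*158 - 3 = 17696 - 3 = 17693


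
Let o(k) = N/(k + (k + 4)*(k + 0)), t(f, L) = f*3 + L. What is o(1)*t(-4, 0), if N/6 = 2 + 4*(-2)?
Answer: 72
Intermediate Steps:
N = -36 (N = 6*(2 + 4*(-2)) = 6*(2 - 8) = 6*(-6) = -36)
t(f, L) = L + 3*f (t(f, L) = 3*f + L = L + 3*f)
o(k) = -36/(k + k*(4 + k)) (o(k) = -36/(k + (k + 4)*(k + 0)) = -36/(k + (4 + k)*k) = -36/(k + k*(4 + k)))
o(1)*t(-4, 0) = (-36/(1*(5 + 1)))*(0 + 3*(-4)) = (-36*1/6)*(0 - 12) = -36*1*1/6*(-12) = -6*(-12) = 72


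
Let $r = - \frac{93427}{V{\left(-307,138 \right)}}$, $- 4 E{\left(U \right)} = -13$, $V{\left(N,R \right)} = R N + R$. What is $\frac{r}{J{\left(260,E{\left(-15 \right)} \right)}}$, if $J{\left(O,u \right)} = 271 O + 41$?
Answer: $\frac{93427}{2977116228} \approx 3.1382 \cdot 10^{-5}$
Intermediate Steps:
$V{\left(N,R \right)} = R + N R$ ($V{\left(N,R \right)} = N R + R = R + N R$)
$E{\left(U \right)} = \frac{13}{4}$ ($E{\left(U \right)} = \left(- \frac{1}{4}\right) \left(-13\right) = \frac{13}{4}$)
$J{\left(O,u \right)} = 41 + 271 O$
$r = \frac{93427}{42228}$ ($r = - \frac{93427}{138 \left(1 - 307\right)} = - \frac{93427}{138 \left(-306\right)} = - \frac{93427}{-42228} = \left(-93427\right) \left(- \frac{1}{42228}\right) = \frac{93427}{42228} \approx 2.2124$)
$\frac{r}{J{\left(260,E{\left(-15 \right)} \right)}} = \frac{93427}{42228 \left(41 + 271 \cdot 260\right)} = \frac{93427}{42228 \left(41 + 70460\right)} = \frac{93427}{42228 \cdot 70501} = \frac{93427}{42228} \cdot \frac{1}{70501} = \frac{93427}{2977116228}$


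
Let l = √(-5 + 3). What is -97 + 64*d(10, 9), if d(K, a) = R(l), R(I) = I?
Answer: -97 + 64*I*√2 ≈ -97.0 + 90.51*I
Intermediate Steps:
l = I*√2 (l = √(-2) = I*√2 ≈ 1.4142*I)
d(K, a) = I*√2
-97 + 64*d(10, 9) = -97 + 64*(I*√2) = -97 + 64*I*√2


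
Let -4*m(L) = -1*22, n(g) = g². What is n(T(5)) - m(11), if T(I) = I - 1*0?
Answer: 39/2 ≈ 19.500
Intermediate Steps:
T(I) = I (T(I) = I + 0 = I)
m(L) = 11/2 (m(L) = -(-1)*22/4 = -¼*(-22) = 11/2)
n(T(5)) - m(11) = 5² - 1*11/2 = 25 - 11/2 = 39/2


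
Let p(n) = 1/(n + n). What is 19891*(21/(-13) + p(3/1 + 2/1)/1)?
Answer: -3918527/130 ≈ -30143.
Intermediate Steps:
p(n) = 1/(2*n)
19891*(21/(-13) + p(3/1 + 2/1)/1) = 19891*(21/(-13) + (1/(2*(3/1 + 2/1)))/1) = 19891*(21*(-1/13) + (1/(2*(3*1 + 2*1)))*1) = 19891*(-21/13 + (1/(2*(3 + 2)))*1) = 19891*(-21/13 + ((½)/5)*1) = 19891*(-21/13 + ((½)*(⅕))*1) = 19891*(-21/13 + (⅒)*1) = 19891*(-21/13 + ⅒) = 19891*(-197/130) = -3918527/130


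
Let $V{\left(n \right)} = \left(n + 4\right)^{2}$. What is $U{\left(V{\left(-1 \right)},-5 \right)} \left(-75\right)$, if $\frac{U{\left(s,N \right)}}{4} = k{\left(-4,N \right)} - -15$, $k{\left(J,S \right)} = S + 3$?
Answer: $-3900$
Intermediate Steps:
$k{\left(J,S \right)} = 3 + S$
$V{\left(n \right)} = \left(4 + n\right)^{2}$
$U{\left(s,N \right)} = 72 + 4 N$ ($U{\left(s,N \right)} = 4 \left(\left(3 + N\right) - -15\right) = 4 \left(\left(3 + N\right) + 15\right) = 4 \left(18 + N\right) = 72 + 4 N$)
$U{\left(V{\left(-1 \right)},-5 \right)} \left(-75\right) = \left(72 + 4 \left(-5\right)\right) \left(-75\right) = \left(72 - 20\right) \left(-75\right) = 52 \left(-75\right) = -3900$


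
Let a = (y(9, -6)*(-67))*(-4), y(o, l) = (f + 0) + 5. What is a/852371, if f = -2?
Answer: 804/852371 ≈ 0.00094325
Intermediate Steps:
y(o, l) = 3 (y(o, l) = (-2 + 0) + 5 = -2 + 5 = 3)
a = 804 (a = (3*(-67))*(-4) = -201*(-4) = 804)
a/852371 = 804/852371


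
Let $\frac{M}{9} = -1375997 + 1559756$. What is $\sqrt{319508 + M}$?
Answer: $\sqrt{1973339} \approx 1404.8$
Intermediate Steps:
$M = 1653831$ ($M = 9 \left(-1375997 + 1559756\right) = 9 \cdot 183759 = 1653831$)
$\sqrt{319508 + M} = \sqrt{319508 + 1653831} = \sqrt{1973339}$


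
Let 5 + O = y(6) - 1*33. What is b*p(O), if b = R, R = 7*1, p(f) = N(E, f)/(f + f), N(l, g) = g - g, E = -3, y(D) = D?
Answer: 0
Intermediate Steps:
N(l, g) = 0
O = -32 (O = -5 + (6 - 1*33) = -5 + (6 - 33) = -5 - 27 = -32)
p(f) = 0 (p(f) = 0/(f + f) = 0/((2*f)) = 0*(1/(2*f)) = 0)
R = 7
b = 7
b*p(O) = 7*0 = 0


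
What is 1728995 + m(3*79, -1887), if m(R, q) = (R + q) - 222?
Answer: 1727123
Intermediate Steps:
m(R, q) = -222 + R + q
1728995 + m(3*79, -1887) = 1728995 + (-222 + 3*79 - 1887) = 1728995 + (-222 + 237 - 1887) = 1728995 - 1872 = 1727123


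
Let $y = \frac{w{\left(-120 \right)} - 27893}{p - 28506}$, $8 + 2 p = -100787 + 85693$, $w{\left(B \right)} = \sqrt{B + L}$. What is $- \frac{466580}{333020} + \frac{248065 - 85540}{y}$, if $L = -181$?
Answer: $\frac{108868542156961141}{518192274290} + \frac{234406557 i \sqrt{301}}{31120790} \approx 2.1009 \cdot 10^{5} + 130.68 i$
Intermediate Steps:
$w{\left(B \right)} = \sqrt{-181 + B}$ ($w{\left(B \right)} = \sqrt{B - 181} = \sqrt{-181 + B}$)
$p = -7551$ ($p = -4 + \frac{-100787 + 85693}{2} = -4 + \frac{1}{2} \left(-15094\right) = -4 - 7547 = -7551$)
$y = \frac{27893}{36057} - \frac{i \sqrt{301}}{36057}$ ($y = \frac{\sqrt{-181 - 120} - 27893}{-7551 - 28506} = \frac{\sqrt{-301} - 27893}{-36057} = \left(i \sqrt{301} - 27893\right) \left(- \frac{1}{36057}\right) = \left(-27893 + i \sqrt{301}\right) \left(- \frac{1}{36057}\right) = \frac{27893}{36057} - \frac{i \sqrt{301}}{36057} \approx 0.77358 - 0.00048116 i$)
$- \frac{466580}{333020} + \frac{248065 - 85540}{y} = - \frac{466580}{333020} + \frac{248065 - 85540}{\frac{27893}{36057} - \frac{i \sqrt{301}}{36057}} = \left(-466580\right) \frac{1}{333020} + \frac{248065 - 85540}{\frac{27893}{36057} - \frac{i \sqrt{301}}{36057}} = - \frac{23329}{16651} + \frac{162525}{\frac{27893}{36057} - \frac{i \sqrt{301}}{36057}}$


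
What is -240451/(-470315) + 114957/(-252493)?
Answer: 6646192888/118751245295 ≈ 0.055967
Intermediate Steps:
-240451/(-470315) + 114957/(-252493) = -240451*(-1/470315) + 114957*(-1/252493) = 240451/470315 - 114957/252493 = 6646192888/118751245295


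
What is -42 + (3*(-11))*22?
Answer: -768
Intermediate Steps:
-42 + (3*(-11))*22 = -42 - 33*22 = -42 - 726 = -768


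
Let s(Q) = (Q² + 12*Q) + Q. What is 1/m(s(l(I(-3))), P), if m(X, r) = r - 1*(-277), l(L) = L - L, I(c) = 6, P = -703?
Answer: -1/426 ≈ -0.0023474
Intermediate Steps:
l(L) = 0
s(Q) = Q² + 13*Q
m(X, r) = 277 + r (m(X, r) = r + 277 = 277 + r)
1/m(s(l(I(-3))), P) = 1/(277 - 703) = 1/(-426) = -1/426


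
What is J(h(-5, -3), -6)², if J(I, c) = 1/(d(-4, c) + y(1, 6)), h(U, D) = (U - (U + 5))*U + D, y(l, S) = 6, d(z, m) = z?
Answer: ¼ ≈ 0.25000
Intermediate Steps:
h(U, D) = D - 5*U (h(U, D) = (U - (5 + U))*U + D = (U + (-5 - U))*U + D = -5*U + D = D - 5*U)
J(I, c) = ½ (J(I, c) = 1/(-4 + 6) = 1/2 = ½)
J(h(-5, -3), -6)² = (½)² = ¼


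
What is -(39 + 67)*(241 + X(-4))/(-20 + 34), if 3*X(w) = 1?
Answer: -38372/21 ≈ -1827.2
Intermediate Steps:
X(w) = 1/3 (X(w) = (1/3)*1 = 1/3)
-(39 + 67)*(241 + X(-4))/(-20 + 34) = -(39 + 67)*(241 + 1/3)/(-20 + 34) = -106*(724/3)/14 = -106*(724/3)*(1/14) = -106*362/21 = -1*38372/21 = -38372/21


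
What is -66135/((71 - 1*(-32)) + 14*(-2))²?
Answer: -4409/375 ≈ -11.757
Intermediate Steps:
-66135/((71 - 1*(-32)) + 14*(-2))² = -66135/((71 + 32) - 28)² = -66135/(103 - 28)² = -66135/(75²) = -66135/5625 = -66135*1/5625 = -4409/375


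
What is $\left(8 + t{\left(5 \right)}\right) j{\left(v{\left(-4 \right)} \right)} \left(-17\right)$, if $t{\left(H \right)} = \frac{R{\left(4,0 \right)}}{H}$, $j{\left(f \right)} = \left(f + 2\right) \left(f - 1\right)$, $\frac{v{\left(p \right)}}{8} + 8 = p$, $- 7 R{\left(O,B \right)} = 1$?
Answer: $- \frac{43246674}{35} \approx -1.2356 \cdot 10^{6}$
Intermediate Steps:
$R{\left(O,B \right)} = - \frac{1}{7}$ ($R{\left(O,B \right)} = \left(- \frac{1}{7}\right) 1 = - \frac{1}{7}$)
$v{\left(p \right)} = -64 + 8 p$
$j{\left(f \right)} = \left(-1 + f\right) \left(2 + f\right)$ ($j{\left(f \right)} = \left(2 + f\right) \left(-1 + f\right) = \left(-1 + f\right) \left(2 + f\right)$)
$t{\left(H \right)} = - \frac{1}{7 H}$
$\left(8 + t{\left(5 \right)}\right) j{\left(v{\left(-4 \right)} \right)} \left(-17\right) = \left(8 - \frac{1}{7 \cdot 5}\right) \left(-2 + \left(-64 + 8 \left(-4\right)\right) + \left(-64 + 8 \left(-4\right)\right)^{2}\right) \left(-17\right) = \left(8 - \frac{1}{35}\right) \left(-2 - 96 + \left(-64 - 32\right)^{2}\right) \left(-17\right) = \left(8 - \frac{1}{35}\right) \left(-2 - 96 + \left(-96\right)^{2}\right) \left(-17\right) = \frac{279 \left(-2 - 96 + 9216\right)}{35} \left(-17\right) = \frac{279}{35} \cdot 9118 \left(-17\right) = \frac{2543922}{35} \left(-17\right) = - \frac{43246674}{35}$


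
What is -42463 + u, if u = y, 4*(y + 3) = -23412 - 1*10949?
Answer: -204225/4 ≈ -51056.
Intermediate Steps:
y = -34373/4 (y = -3 + (-23412 - 1*10949)/4 = -3 + (-23412 - 10949)/4 = -3 + (¼)*(-34361) = -3 - 34361/4 = -34373/4 ≈ -8593.3)
u = -34373/4 ≈ -8593.3
-42463 + u = -42463 - 34373/4 = -204225/4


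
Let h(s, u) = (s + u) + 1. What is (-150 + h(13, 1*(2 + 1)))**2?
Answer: 17689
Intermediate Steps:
h(s, u) = 1 + s + u
(-150 + h(13, 1*(2 + 1)))**2 = (-150 + (1 + 13 + 1*(2 + 1)))**2 = (-150 + (1 + 13 + 1*3))**2 = (-150 + (1 + 13 + 3))**2 = (-150 + 17)**2 = (-133)**2 = 17689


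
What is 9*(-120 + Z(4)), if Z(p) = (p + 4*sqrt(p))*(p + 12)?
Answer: 648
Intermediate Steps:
Z(p) = (12 + p)*(p + 4*sqrt(p)) (Z(p) = (p + 4*sqrt(p))*(12 + p) = (12 + p)*(p + 4*sqrt(p)))
9*(-120 + Z(4)) = 9*(-120 + (4**2 + 4*4**(3/2) + 12*4 + 48*sqrt(4))) = 9*(-120 + (16 + 4*8 + 48 + 48*2)) = 9*(-120 + (16 + 32 + 48 + 96)) = 9*(-120 + 192) = 9*72 = 648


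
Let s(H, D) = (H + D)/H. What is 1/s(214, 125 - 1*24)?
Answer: 214/315 ≈ 0.67937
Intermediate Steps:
s(H, D) = (D + H)/H
1/s(214, 125 - 1*24) = 1/(((125 - 1*24) + 214)/214) = 1/(((125 - 24) + 214)/214) = 1/((101 + 214)/214) = 1/((1/214)*315) = 1/(315/214) = 214/315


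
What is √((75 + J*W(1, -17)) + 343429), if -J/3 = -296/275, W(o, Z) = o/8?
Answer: √1039100821/55 ≈ 586.09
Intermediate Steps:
W(o, Z) = o/8 (W(o, Z) = o*(⅛) = o/8)
J = 888/275 (J = -(-888)/275 = -3*(-296/275) = 888/275 ≈ 3.2291)
√((75 + J*W(1, -17)) + 343429) = √((75 + 888*((⅛)*1)/275) + 343429) = √((75 + (888/275)*(⅛)) + 343429) = √((75 + 111/275) + 343429) = √(20736/275 + 343429) = √(94463711/275) = √1039100821/55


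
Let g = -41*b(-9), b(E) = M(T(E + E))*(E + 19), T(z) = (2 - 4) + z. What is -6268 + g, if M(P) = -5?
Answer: -4218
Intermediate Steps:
T(z) = -2 + z
b(E) = -95 - 5*E (b(E) = -5*(E + 19) = -5*(19 + E) = -95 - 5*E)
g = 2050 (g = -41*(-95 - 5*(-9)) = -41*(-95 + 45) = -41*(-50) = 2050)
-6268 + g = -6268 + 2050 = -4218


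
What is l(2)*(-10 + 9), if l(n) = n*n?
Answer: -4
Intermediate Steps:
l(n) = n²
l(2)*(-10 + 9) = 2²*(-10 + 9) = 4*(-1) = -4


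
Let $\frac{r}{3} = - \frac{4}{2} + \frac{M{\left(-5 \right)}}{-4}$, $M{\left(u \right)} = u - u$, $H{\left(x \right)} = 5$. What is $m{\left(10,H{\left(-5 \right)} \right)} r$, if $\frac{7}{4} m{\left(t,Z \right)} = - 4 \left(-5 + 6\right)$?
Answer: $\frac{96}{7} \approx 13.714$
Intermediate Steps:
$m{\left(t,Z \right)} = - \frac{16}{7}$ ($m{\left(t,Z \right)} = \frac{4 \left(- 4 \left(-5 + 6\right)\right)}{7} = \frac{4 \left(\left(-4\right) 1\right)}{7} = \frac{4}{7} \left(-4\right) = - \frac{16}{7}$)
$M{\left(u \right)} = 0$
$r = -6$ ($r = 3 \left(- \frac{4}{2} + \frac{0}{-4}\right) = 3 \left(\left(-4\right) \frac{1}{2} + 0 \left(- \frac{1}{4}\right)\right) = 3 \left(-2 + 0\right) = 3 \left(-2\right) = -6$)
$m{\left(10,H{\left(-5 \right)} \right)} r = \left(- \frac{16}{7}\right) \left(-6\right) = \frac{96}{7}$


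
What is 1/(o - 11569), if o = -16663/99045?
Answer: -99045/1145868268 ≈ -8.6437e-5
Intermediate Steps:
o = -16663/99045 (o = -16663*1/99045 = -16663/99045 ≈ -0.16824)
1/(o - 11569) = 1/(-16663/99045 - 11569) = 1/(-1145868268/99045) = -99045/1145868268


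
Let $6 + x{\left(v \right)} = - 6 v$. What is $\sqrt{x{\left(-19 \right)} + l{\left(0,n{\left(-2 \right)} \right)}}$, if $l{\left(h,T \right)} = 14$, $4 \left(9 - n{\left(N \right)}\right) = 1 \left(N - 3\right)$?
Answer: $\sqrt{122} \approx 11.045$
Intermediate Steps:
$n{\left(N \right)} = \frac{39}{4} - \frac{N}{4}$ ($n{\left(N \right)} = 9 - \frac{1 \left(N - 3\right)}{4} = 9 - \frac{1 \left(-3 + N\right)}{4} = 9 - \frac{-3 + N}{4} = 9 - \left(- \frac{3}{4} + \frac{N}{4}\right) = \frac{39}{4} - \frac{N}{4}$)
$x{\left(v \right)} = -6 - 6 v$
$\sqrt{x{\left(-19 \right)} + l{\left(0,n{\left(-2 \right)} \right)}} = \sqrt{\left(-6 - -114\right) + 14} = \sqrt{\left(-6 + 114\right) + 14} = \sqrt{108 + 14} = \sqrt{122}$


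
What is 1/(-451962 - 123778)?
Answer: -1/575740 ≈ -1.7369e-6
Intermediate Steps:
1/(-451962 - 123778) = 1/(-575740) = -1/575740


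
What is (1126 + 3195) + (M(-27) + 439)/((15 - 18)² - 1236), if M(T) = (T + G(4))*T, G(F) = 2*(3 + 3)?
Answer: 5301023/1227 ≈ 4320.3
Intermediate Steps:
G(F) = 12 (G(F) = 2*6 = 12)
M(T) = T*(12 + T) (M(T) = (T + 12)*T = (12 + T)*T = T*(12 + T))
(1126 + 3195) + (M(-27) + 439)/((15 - 18)² - 1236) = (1126 + 3195) + (-27*(12 - 27) + 439)/((15 - 18)² - 1236) = 4321 + (-27*(-15) + 439)/((-3)² - 1236) = 4321 + (405 + 439)/(9 - 1236) = 4321 + 844/(-1227) = 4321 + 844*(-1/1227) = 4321 - 844/1227 = 5301023/1227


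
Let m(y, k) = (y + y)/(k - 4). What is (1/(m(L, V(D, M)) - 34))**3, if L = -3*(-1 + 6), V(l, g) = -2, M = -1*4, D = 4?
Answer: -1/24389 ≈ -4.1002e-5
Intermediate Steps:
M = -4
L = -15 (L = -3*5 = -15)
m(y, k) = 2*y/(-4 + k) (m(y, k) = (2*y)/(-4 + k) = 2*y/(-4 + k))
(1/(m(L, V(D, M)) - 34))**3 = (1/(2*(-15)/(-4 - 2) - 34))**3 = (1/(2*(-15)/(-6) - 34))**3 = (1/(2*(-15)*(-1/6) - 34))**3 = (1/(5 - 34))**3 = (1/(-29))**3 = (-1/29)**3 = -1/24389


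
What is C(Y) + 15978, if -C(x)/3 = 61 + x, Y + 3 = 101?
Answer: 15501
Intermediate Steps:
Y = 98 (Y = -3 + 101 = 98)
C(x) = -183 - 3*x (C(x) = -3*(61 + x) = -183 - 3*x)
C(Y) + 15978 = (-183 - 3*98) + 15978 = (-183 - 294) + 15978 = -477 + 15978 = 15501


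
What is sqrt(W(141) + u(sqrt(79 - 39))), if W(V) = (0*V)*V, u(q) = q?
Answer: 2**(3/4)*5**(1/4) ≈ 2.5149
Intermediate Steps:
W(V) = 0 (W(V) = 0*V = 0)
sqrt(W(141) + u(sqrt(79 - 39))) = sqrt(0 + sqrt(79 - 39)) = sqrt(0 + sqrt(40)) = sqrt(0 + 2*sqrt(10)) = sqrt(2*sqrt(10)) = 2**(3/4)*5**(1/4)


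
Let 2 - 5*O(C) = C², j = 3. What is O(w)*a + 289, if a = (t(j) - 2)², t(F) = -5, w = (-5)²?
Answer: -29082/5 ≈ -5816.4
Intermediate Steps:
w = 25
a = 49 (a = (-5 - 2)² = (-7)² = 49)
O(C) = ⅖ - C²/5
O(w)*a + 289 = (⅖ - ⅕*25²)*49 + 289 = (⅖ - ⅕*625)*49 + 289 = (⅖ - 125)*49 + 289 = -623/5*49 + 289 = -30527/5 + 289 = -29082/5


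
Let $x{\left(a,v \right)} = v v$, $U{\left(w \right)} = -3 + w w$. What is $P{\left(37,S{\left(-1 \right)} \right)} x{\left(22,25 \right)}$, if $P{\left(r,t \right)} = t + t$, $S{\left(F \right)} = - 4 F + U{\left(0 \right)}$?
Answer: $1250$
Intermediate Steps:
$U{\left(w \right)} = -3 + w^{2}$
$x{\left(a,v \right)} = v^{2}$
$S{\left(F \right)} = -3 - 4 F$ ($S{\left(F \right)} = - 4 F - \left(3 - 0^{2}\right) = - 4 F + \left(-3 + 0\right) = - 4 F - 3 = -3 - 4 F$)
$P{\left(r,t \right)} = 2 t$
$P{\left(37,S{\left(-1 \right)} \right)} x{\left(22,25 \right)} = 2 \left(-3 - -4\right) 25^{2} = 2 \left(-3 + 4\right) 625 = 2 \cdot 1 \cdot 625 = 2 \cdot 625 = 1250$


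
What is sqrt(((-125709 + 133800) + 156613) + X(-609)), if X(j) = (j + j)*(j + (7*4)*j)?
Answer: sqrt(21675802) ≈ 4655.7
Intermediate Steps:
X(j) = 58*j**2 (X(j) = (2*j)*(j + 28*j) = (2*j)*(29*j) = 58*j**2)
sqrt(((-125709 + 133800) + 156613) + X(-609)) = sqrt(((-125709 + 133800) + 156613) + 58*(-609)**2) = sqrt((8091 + 156613) + 58*370881) = sqrt(164704 + 21511098) = sqrt(21675802)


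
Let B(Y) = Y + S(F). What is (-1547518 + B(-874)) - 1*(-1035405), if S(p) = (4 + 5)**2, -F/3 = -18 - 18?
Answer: -512906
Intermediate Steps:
F = 108 (F = -3*(-18 - 18) = -3*(-36) = 108)
S(p) = 81 (S(p) = 9**2 = 81)
B(Y) = 81 + Y (B(Y) = Y + 81 = 81 + Y)
(-1547518 + B(-874)) - 1*(-1035405) = (-1547518 + (81 - 874)) - 1*(-1035405) = (-1547518 - 793) + 1035405 = -1548311 + 1035405 = -512906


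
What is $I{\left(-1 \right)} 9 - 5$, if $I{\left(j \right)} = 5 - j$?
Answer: $49$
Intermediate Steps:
$I{\left(-1 \right)} 9 - 5 = \left(5 - -1\right) 9 - 5 = \left(5 + 1\right) 9 - 5 = 6 \cdot 9 - 5 = 54 - 5 = 49$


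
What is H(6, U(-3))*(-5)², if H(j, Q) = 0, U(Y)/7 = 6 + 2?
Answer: 0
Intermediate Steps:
U(Y) = 56 (U(Y) = 7*(6 + 2) = 7*8 = 56)
H(6, U(-3))*(-5)² = 0*(-5)² = 0*25 = 0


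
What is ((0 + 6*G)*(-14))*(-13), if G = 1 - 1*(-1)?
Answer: 2184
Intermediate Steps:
G = 2 (G = 1 + 1 = 2)
((0 + 6*G)*(-14))*(-13) = ((0 + 6*2)*(-14))*(-13) = ((0 + 12)*(-14))*(-13) = (12*(-14))*(-13) = -168*(-13) = 2184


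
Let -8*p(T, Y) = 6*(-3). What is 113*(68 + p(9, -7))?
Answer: 31753/4 ≈ 7938.3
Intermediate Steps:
p(T, Y) = 9/4 (p(T, Y) = -3*(-3)/4 = -⅛*(-18) = 9/4)
113*(68 + p(9, -7)) = 113*(68 + 9/4) = 113*(281/4) = 31753/4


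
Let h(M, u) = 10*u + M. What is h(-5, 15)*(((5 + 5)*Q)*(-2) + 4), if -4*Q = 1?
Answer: 1305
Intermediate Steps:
Q = -¼ (Q = -¼*1 = -¼ ≈ -0.25000)
h(M, u) = M + 10*u
h(-5, 15)*(((5 + 5)*Q)*(-2) + 4) = (-5 + 10*15)*(((5 + 5)*(-¼))*(-2) + 4) = (-5 + 150)*((10*(-¼))*(-2) + 4) = 145*(-5/2*(-2) + 4) = 145*(5 + 4) = 145*9 = 1305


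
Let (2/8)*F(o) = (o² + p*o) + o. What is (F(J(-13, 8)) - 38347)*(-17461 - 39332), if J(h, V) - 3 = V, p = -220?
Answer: 2697610707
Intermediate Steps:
J(h, V) = 3 + V
F(o) = -876*o + 4*o² (F(o) = 4*((o² - 220*o) + o) = 4*(o² - 219*o) = -876*o + 4*o²)
(F(J(-13, 8)) - 38347)*(-17461 - 39332) = (4*(3 + 8)*(-219 + (3 + 8)) - 38347)*(-17461 - 39332) = (4*11*(-219 + 11) - 38347)*(-56793) = (4*11*(-208) - 38347)*(-56793) = (-9152 - 38347)*(-56793) = -47499*(-56793) = 2697610707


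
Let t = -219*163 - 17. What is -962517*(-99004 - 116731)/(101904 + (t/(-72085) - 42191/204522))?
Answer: 3061356815515909008150/1502371711736953 ≈ 2.0377e+6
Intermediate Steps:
t = -35714 (t = -35697 - 17 = -35714)
-962517*(-99004 - 116731)/(101904 + (t/(-72085) - 42191/204522)) = -962517*(-99004 - 116731)/(101904 + (-35714/(-72085) - 42191/204522)) = -962517*(-215735/(101904 + (-35714*(-1/72085) - 42191*1/204522))) = -962517*(-215735/(101904 + (35714/72085 - 42191/204522))) = -962517*(-215735/(101904 + 4262960473/14742968370)) = -962517/((1502371711736953/14742968370)*(-1/215735)) = -962517/(-1502371711736953/3180574281301950) = -962517*(-3180574281301950/1502371711736953) = 3061356815515909008150/1502371711736953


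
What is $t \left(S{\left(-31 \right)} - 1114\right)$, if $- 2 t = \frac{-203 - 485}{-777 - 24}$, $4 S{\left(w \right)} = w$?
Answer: $\frac{385882}{801} \approx 481.75$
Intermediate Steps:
$S{\left(w \right)} = \frac{w}{4}$
$t = - \frac{344}{801}$ ($t = - \frac{\left(-203 - 485\right) \frac{1}{-777 - 24}}{2} = - \frac{\left(-688\right) \frac{1}{-801}}{2} = - \frac{\left(-688\right) \left(- \frac{1}{801}\right)}{2} = \left(- \frac{1}{2}\right) \frac{688}{801} = - \frac{344}{801} \approx -0.42946$)
$t \left(S{\left(-31 \right)} - 1114\right) = - \frac{344 \left(\frac{1}{4} \left(-31\right) - 1114\right)}{801} = - \frac{344 \left(- \frac{31}{4} - 1114\right)}{801} = \left(- \frac{344}{801}\right) \left(- \frac{4487}{4}\right) = \frac{385882}{801}$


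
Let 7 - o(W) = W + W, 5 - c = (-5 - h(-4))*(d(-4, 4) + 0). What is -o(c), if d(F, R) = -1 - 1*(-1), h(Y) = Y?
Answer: 3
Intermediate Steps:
d(F, R) = 0 (d(F, R) = -1 + 1 = 0)
c = 5 (c = 5 - (-5 - 1*(-4))*(0 + 0) = 5 - (-5 + 4)*0 = 5 - (-1)*0 = 5 - 1*0 = 5 + 0 = 5)
o(W) = 7 - 2*W (o(W) = 7 - (W + W) = 7 - 2*W)
-o(c) = -(7 - 2*5) = -(7 - 10) = -1*(-3) = 3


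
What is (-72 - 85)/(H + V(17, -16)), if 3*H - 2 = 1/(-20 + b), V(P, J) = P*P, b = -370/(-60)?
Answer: -39093/72121 ≈ -0.54205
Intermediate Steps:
b = 37/6 (b = -370*(-1/60) = 37/6 ≈ 6.1667)
V(P, J) = P²
H = 160/249 (H = ⅔ + 1/(3*(-20 + 37/6)) = ⅔ + 1/(3*(-83/6)) = ⅔ + (⅓)*(-6/83) = ⅔ - 2/83 = 160/249 ≈ 0.64257)
(-72 - 85)/(H + V(17, -16)) = (-72 - 85)/(160/249 + 17²) = -157/(160/249 + 289) = -157/72121/249 = -157*249/72121 = -39093/72121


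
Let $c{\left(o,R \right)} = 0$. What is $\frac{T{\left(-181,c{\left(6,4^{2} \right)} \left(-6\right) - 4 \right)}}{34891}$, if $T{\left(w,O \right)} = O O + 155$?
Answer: $\frac{171}{34891} \approx 0.004901$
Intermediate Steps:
$T{\left(w,O \right)} = 155 + O^{2}$ ($T{\left(w,O \right)} = O^{2} + 155 = 155 + O^{2}$)
$\frac{T{\left(-181,c{\left(6,4^{2} \right)} \left(-6\right) - 4 \right)}}{34891} = \frac{155 + \left(0 \left(-6\right) - 4\right)^{2}}{34891} = \left(155 + \left(0 - 4\right)^{2}\right) \frac{1}{34891} = \left(155 + \left(-4\right)^{2}\right) \frac{1}{34891} = \left(155 + 16\right) \frac{1}{34891} = 171 \cdot \frac{1}{34891} = \frac{171}{34891}$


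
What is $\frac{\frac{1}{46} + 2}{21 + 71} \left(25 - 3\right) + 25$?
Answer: $\frac{53923}{2116} \approx 25.483$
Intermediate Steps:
$\frac{\frac{1}{46} + 2}{21 + 71} \left(25 - 3\right) + 25 = \frac{\frac{1}{46} + 2}{92} \left(25 - 3\right) + 25 = \frac{93}{46} \cdot \frac{1}{92} \cdot 22 + 25 = \frac{93}{4232} \cdot 22 + 25 = \frac{1023}{2116} + 25 = \frac{53923}{2116}$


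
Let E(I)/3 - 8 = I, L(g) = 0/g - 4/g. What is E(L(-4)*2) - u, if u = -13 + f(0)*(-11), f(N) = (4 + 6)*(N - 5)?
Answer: -507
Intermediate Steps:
f(N) = -50 + 10*N (f(N) = 10*(-5 + N) = -50 + 10*N)
L(g) = -4/g (L(g) = 0 - 4/g = -4/g)
u = 537 (u = -13 + (-50 + 10*0)*(-11) = -13 + (-50 + 0)*(-11) = -13 - 50*(-11) = -13 + 550 = 537)
E(I) = 24 + 3*I
E(L(-4)*2) - u = (24 + 3*(-4/(-4)*2)) - 1*537 = (24 + 3*(-4*(-1/4)*2)) - 537 = (24 + 3*(1*2)) - 537 = (24 + 3*2) - 537 = (24 + 6) - 537 = 30 - 537 = -507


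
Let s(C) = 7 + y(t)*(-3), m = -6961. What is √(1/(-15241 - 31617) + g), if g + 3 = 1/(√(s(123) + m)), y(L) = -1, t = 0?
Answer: √(-6495167229204150 - 311471779836*I*√6951)/46529994 ≈ 0.0034624 - 1.7321*I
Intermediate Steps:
s(C) = 10 (s(C) = 7 - 1*(-3) = 7 + 3 = 10)
g = -3 - I*√6951/6951 (g = -3 + 1/(√(10 - 6961)) = -3 + 1/(√(-6951)) = -3 + 1/(I*√6951) = -3 - I*√6951/6951 ≈ -3.0 - 0.011994*I)
√(1/(-15241 - 31617) + g) = √(1/(-15241 - 31617) + (-3 - I*√6951/6951)) = √(1/(-46858) + (-3 - I*√6951/6951)) = √(-1/46858 + (-3 - I*√6951/6951)) = √(-140575/46858 - I*√6951/6951)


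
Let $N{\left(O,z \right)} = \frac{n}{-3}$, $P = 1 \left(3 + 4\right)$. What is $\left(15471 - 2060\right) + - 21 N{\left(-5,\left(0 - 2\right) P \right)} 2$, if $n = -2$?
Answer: $13383$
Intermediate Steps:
$P = 7$ ($P = 1 \cdot 7 = 7$)
$N{\left(O,z \right)} = \frac{2}{3}$ ($N{\left(O,z \right)} = - \frac{2}{-3} = \left(-2\right) \left(- \frac{1}{3}\right) = \frac{2}{3}$)
$\left(15471 - 2060\right) + - 21 N{\left(-5,\left(0 - 2\right) P \right)} 2 = \left(15471 - 2060\right) + \left(-21\right) \frac{2}{3} \cdot 2 = 13411 - 28 = 13383$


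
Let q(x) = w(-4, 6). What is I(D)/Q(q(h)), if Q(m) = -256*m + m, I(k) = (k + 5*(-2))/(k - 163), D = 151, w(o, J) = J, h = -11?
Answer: 47/6120 ≈ 0.0076797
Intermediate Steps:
q(x) = 6
I(k) = (-10 + k)/(-163 + k) (I(k) = (k - 10)/(-163 + k) = (-10 + k)/(-163 + k))
Q(m) = -255*m
I(D)/Q(q(h)) = ((-10 + 151)/(-163 + 151))/((-255*6)) = (141/(-12))/(-1530) = -1/12*141*(-1/1530) = -47/4*(-1/1530) = 47/6120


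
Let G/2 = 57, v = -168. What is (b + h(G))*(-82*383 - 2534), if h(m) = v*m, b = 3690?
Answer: 524780280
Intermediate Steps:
G = 114 (G = 2*57 = 114)
h(m) = -168*m
(b + h(G))*(-82*383 - 2534) = (3690 - 168*114)*(-82*383 - 2534) = (3690 - 19152)*(-31406 - 2534) = -15462*(-33940) = 524780280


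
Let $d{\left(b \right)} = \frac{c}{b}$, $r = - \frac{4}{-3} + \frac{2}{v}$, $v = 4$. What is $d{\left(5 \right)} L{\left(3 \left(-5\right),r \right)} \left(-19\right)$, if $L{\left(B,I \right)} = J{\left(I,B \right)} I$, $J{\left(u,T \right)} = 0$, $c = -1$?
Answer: $0$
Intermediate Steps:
$r = \frac{11}{6}$ ($r = - \frac{4}{-3} + \frac{2}{4} = \left(-4\right) \left(- \frac{1}{3}\right) + 2 \cdot \frac{1}{4} = \frac{4}{3} + \frac{1}{2} = \frac{11}{6} \approx 1.8333$)
$d{\left(b \right)} = - \frac{1}{b}$
$L{\left(B,I \right)} = 0$ ($L{\left(B,I \right)} = 0 I = 0$)
$d{\left(5 \right)} L{\left(3 \left(-5\right),r \right)} \left(-19\right) = - \frac{1}{5} \cdot 0 \left(-19\right) = \left(-1\right) \frac{1}{5} \cdot 0 \left(-19\right) = \left(- \frac{1}{5}\right) 0 \left(-19\right) = 0 \left(-19\right) = 0$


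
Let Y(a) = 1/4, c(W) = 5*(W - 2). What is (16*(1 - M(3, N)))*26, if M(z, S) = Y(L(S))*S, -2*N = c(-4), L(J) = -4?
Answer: -1144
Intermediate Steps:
c(W) = -10 + 5*W (c(W) = 5*(-2 + W) = -10 + 5*W)
Y(a) = 1/4
N = 15 (N = -(-10 + 5*(-4))/2 = -(-10 - 20)/2 = -1/2*(-30) = 15)
M(z, S) = S/4
(16*(1 - M(3, N)))*26 = (16*(1 - 15/4))*26 = (16*(-11/4))*26 = -44*26 = -1144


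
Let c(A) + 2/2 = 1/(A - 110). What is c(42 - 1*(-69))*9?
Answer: 0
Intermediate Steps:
c(A) = -1 + 1/(-110 + A) (c(A) = -1 + 1/(A - 110) = -1 + 1/(-110 + A))
c(42 - 1*(-69))*9 = ((111 - (42 - 1*(-69)))/(-110 + (42 - 1*(-69))))*9 = ((111 - (42 + 69))/(-110 + (42 + 69)))*9 = ((111 - 1*111)/(-110 + 111))*9 = ((111 - 111)/1)*9 = (1*0)*9 = 0*9 = 0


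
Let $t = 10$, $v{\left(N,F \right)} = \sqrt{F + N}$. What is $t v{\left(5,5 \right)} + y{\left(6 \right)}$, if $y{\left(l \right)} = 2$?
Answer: $2 + 10 \sqrt{10} \approx 33.623$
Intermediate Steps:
$t v{\left(5,5 \right)} + y{\left(6 \right)} = 10 \sqrt{5 + 5} + 2 = 10 \sqrt{10} + 2 = 2 + 10 \sqrt{10}$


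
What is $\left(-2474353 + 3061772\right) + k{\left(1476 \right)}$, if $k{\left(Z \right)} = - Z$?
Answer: $585943$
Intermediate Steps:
$\left(-2474353 + 3061772\right) + k{\left(1476 \right)} = \left(-2474353 + 3061772\right) - 1476 = 587419 - 1476 = 585943$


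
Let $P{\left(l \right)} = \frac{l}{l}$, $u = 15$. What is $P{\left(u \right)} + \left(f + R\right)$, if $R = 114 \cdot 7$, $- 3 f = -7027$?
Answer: $\frac{9424}{3} \approx 3141.3$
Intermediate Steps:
$f = \frac{7027}{3}$ ($f = \left(- \frac{1}{3}\right) \left(-7027\right) = \frac{7027}{3} \approx 2342.3$)
$R = 798$
$P{\left(l \right)} = 1$
$P{\left(u \right)} + \left(f + R\right) = 1 + \left(\frac{7027}{3} + 798\right) = 1 + \frac{9421}{3} = \frac{9424}{3}$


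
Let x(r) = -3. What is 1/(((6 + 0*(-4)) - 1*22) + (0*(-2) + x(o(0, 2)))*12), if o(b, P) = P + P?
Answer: -1/52 ≈ -0.019231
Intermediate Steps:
o(b, P) = 2*P
1/(((6 + 0*(-4)) - 1*22) + (0*(-2) + x(o(0, 2)))*12) = 1/(((6 + 0*(-4)) - 1*22) + (0*(-2) - 3)*12) = 1/(((6 + 0) - 22) + (0 - 3)*12) = 1/((6 - 22) - 3*12) = 1/(-16 - 36) = 1/(-52) = -1/52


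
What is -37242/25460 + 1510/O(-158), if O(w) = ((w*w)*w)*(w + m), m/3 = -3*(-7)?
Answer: -18361707853/12552772940 ≈ -1.4628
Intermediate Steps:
m = 63 (m = 3*(-3*(-7)) = 3*21 = 63)
O(w) = w³*(63 + w) (O(w) = ((w*w)*w)*(w + 63) = (w²*w)*(63 + w) = w³*(63 + w))
-37242/25460 + 1510/O(-158) = -37242/25460 + 1510/(((-158)³*(63 - 158))) = -37242*1/25460 + 1510/((-3944312*(-95))) = -18621/12730 + 1510/374709640 = -18621/12730 + 1510*(1/374709640) = -18621/12730 + 151/37470964 = -18361707853/12552772940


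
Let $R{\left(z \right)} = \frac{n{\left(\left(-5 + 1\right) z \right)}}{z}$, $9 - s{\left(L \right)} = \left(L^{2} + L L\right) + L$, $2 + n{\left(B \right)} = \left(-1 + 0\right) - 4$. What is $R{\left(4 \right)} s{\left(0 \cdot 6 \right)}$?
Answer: $- \frac{63}{4} \approx -15.75$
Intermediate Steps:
$n{\left(B \right)} = -7$ ($n{\left(B \right)} = -2 + \left(\left(-1 + 0\right) - 4\right) = -2 - 5 = -7$)
$s{\left(L \right)} = 9 - L - 2 L^{2}$ ($s{\left(L \right)} = 9 - \left(\left(L^{2} + L L\right) + L\right) = 9 - \left(\left(L^{2} + L^{2}\right) + L\right) = 9 - \left(2 L^{2} + L\right) = 9 - \left(L + 2 L^{2}\right) = 9 - L - 2 L^{2}$)
$R{\left(z \right)} = - \frac{7}{z}$
$R{\left(4 \right)} s{\left(0 \cdot 6 \right)} = - \frac{7}{4} \left(9 - 0 \cdot 6 - 2 \left(0 \cdot 6\right)^{2}\right) = \left(-7\right) \frac{1}{4} \left(9 - 0 - 2 \cdot 0^{2}\right) = - \frac{7 \left(9 + 0 - 0\right)}{4} = - \frac{7 \left(9 + 0 + 0\right)}{4} = \left(- \frac{7}{4}\right) 9 = - \frac{63}{4}$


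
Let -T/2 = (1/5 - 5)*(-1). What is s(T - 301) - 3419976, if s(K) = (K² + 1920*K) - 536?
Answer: -98009791/25 ≈ -3.9204e+6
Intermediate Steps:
T = -48/5 (T = -2*(1/5 - 5)*(-1) = -2*(⅕ - 5)*(-1) = -(-48)*(-1)/5 = -2*24/5 = -48/5 ≈ -9.6000)
s(K) = -536 + K² + 1920*K
s(T - 301) - 3419976 = (-536 + (-48/5 - 301)² + 1920*(-48/5 - 301)) - 3419976 = (-536 + (-1553/5)² + 1920*(-1553/5)) - 3419976 = (-536 + 2411809/25 - 596352) - 3419976 = -12510391/25 - 3419976 = -98009791/25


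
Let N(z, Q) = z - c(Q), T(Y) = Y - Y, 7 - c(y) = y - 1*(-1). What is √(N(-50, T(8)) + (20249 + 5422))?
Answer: √25615 ≈ 160.05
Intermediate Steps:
c(y) = 6 - y (c(y) = 7 - (y - 1*(-1)) = 7 - (y + 1) = 7 - (1 + y) = 7 + (-1 - y) = 6 - y)
T(Y) = 0
N(z, Q) = -6 + Q + z (N(z, Q) = z - (6 - Q) = z + (-6 + Q) = -6 + Q + z)
√(N(-50, T(8)) + (20249 + 5422)) = √((-6 + 0 - 50) + (20249 + 5422)) = √(-56 + 25671) = √25615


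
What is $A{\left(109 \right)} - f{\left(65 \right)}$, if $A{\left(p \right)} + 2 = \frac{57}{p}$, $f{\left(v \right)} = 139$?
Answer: $- \frac{15312}{109} \approx -140.48$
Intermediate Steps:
$A{\left(p \right)} = -2 + \frac{57}{p}$
$A{\left(109 \right)} - f{\left(65 \right)} = \left(-2 + \frac{57}{109}\right) - 139 = - \frac{161}{109} - 139 = - \frac{15312}{109}$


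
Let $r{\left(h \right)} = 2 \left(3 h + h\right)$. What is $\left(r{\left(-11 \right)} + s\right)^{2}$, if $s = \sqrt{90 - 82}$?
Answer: $7752 - 352 \sqrt{2} \approx 7254.2$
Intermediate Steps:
$s = 2 \sqrt{2}$ ($s = \sqrt{8} = 2 \sqrt{2} \approx 2.8284$)
$r{\left(h \right)} = 8 h$ ($r{\left(h \right)} = 2 \cdot 4 h = 8 h$)
$\left(r{\left(-11 \right)} + s\right)^{2} = \left(8 \left(-11\right) + 2 \sqrt{2}\right)^{2} = \left(-88 + 2 \sqrt{2}\right)^{2}$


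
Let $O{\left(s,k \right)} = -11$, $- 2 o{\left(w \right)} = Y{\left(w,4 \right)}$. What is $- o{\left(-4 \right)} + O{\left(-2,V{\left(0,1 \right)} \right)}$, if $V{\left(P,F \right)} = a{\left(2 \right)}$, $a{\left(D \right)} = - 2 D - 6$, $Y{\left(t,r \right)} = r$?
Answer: $-9$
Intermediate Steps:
$a{\left(D \right)} = -6 - 2 D$ ($a{\left(D \right)} = - 2 D - 6 = -6 - 2 D$)
$V{\left(P,F \right)} = -10$ ($V{\left(P,F \right)} = -6 - 4 = -10$)
$o{\left(w \right)} = -2$ ($o{\left(w \right)} = \left(- \frac{1}{2}\right) 4 = -2$)
$- o{\left(-4 \right)} + O{\left(-2,V{\left(0,1 \right)} \right)} = \left(-1\right) \left(-2\right) - 11 = 2 - 11 = -9$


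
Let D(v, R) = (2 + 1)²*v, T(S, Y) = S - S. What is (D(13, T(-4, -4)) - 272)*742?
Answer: -115010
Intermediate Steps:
T(S, Y) = 0
D(v, R) = 9*v (D(v, R) = 3²*v = 9*v)
(D(13, T(-4, -4)) - 272)*742 = (9*13 - 272)*742 = (117 - 272)*742 = -155*742 = -115010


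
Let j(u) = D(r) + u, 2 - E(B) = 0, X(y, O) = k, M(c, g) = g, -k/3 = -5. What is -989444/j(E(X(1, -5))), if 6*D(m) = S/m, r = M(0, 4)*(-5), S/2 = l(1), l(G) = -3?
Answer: -19788880/41 ≈ -4.8266e+5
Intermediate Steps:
k = 15 (k = -3*(-5) = 15)
X(y, O) = 15
S = -6 (S = 2*(-3) = -6)
E(B) = 2 (E(B) = 2 - 1*0 = 2 + 0 = 2)
r = -20 (r = 4*(-5) = -20)
D(m) = -1/m (D(m) = (-6/m)/6 = -1/m)
j(u) = 1/20 + u (j(u) = -1/(-20) + u = -1*(-1/20) + u = 1/20 + u)
-989444/j(E(X(1, -5))) = -989444/(1/20 + 2) = -989444/41/20 = -989444*20/41 = -19788880/41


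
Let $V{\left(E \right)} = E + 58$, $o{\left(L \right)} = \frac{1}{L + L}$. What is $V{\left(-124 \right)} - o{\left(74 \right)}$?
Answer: $- \frac{9769}{148} \approx -66.007$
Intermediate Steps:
$o{\left(L \right)} = \frac{1}{2 L}$
$V{\left(E \right)} = 58 + E$
$V{\left(-124 \right)} - o{\left(74 \right)} = \left(58 - 124\right) - \frac{1}{2 \cdot 74} = -66 - \frac{1}{2} \cdot \frac{1}{74} = -66 - \frac{1}{148} = - \frac{9769}{148}$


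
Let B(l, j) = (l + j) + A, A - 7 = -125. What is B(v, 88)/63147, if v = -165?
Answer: -65/21049 ≈ -0.0030880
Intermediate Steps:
A = -118 (A = 7 - 125 = -118)
B(l, j) = -118 + j + l (B(l, j) = (l + j) - 118 = (j + l) - 118 = -118 + j + l)
B(v, 88)/63147 = (-118 + 88 - 165)/63147 = -195*1/63147 = -65/21049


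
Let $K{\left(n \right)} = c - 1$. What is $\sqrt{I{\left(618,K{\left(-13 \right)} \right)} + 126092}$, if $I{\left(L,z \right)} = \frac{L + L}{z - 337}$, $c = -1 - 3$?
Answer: $\frac{\sqrt{409661166}}{57} \approx 355.09$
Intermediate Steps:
$c = -4$ ($c = -1 - 3 = -4$)
$K{\left(n \right)} = -5$ ($K{\left(n \right)} = -4 - 1 = -5$)
$I{\left(L,z \right)} = \frac{2 L}{-337 + z}$
$\sqrt{I{\left(618,K{\left(-13 \right)} \right)} + 126092} = \sqrt{2 \cdot 618 \frac{1}{-337 - 5} + 126092} = \sqrt{2 \cdot 618 \frac{1}{-342} + 126092} = \sqrt{2 \cdot 618 \left(- \frac{1}{342}\right) + 126092} = \sqrt{- \frac{206}{57} + 126092} = \sqrt{\frac{7187038}{57}} = \frac{\sqrt{409661166}}{57}$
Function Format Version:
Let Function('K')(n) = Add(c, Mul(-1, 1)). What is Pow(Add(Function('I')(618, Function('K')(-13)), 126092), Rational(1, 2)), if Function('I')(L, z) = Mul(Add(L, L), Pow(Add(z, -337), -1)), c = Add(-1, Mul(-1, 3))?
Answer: Mul(Rational(1, 57), Pow(409661166, Rational(1, 2))) ≈ 355.09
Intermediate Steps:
c = -4 (c = Add(-1, -3) = -4)
Function('K')(n) = -5 (Function('K')(n) = Add(-4, Mul(-1, 1)) = Add(-4, -1) = -5)
Function('I')(L, z) = Mul(2, L, Pow(Add(-337, z), -1)) (Function('I')(L, z) = Mul(Mul(2, L), Pow(Add(-337, z), -1)) = Mul(2, L, Pow(Add(-337, z), -1)))
Pow(Add(Function('I')(618, Function('K')(-13)), 126092), Rational(1, 2)) = Pow(Add(Mul(2, 618, Pow(Add(-337, -5), -1)), 126092), Rational(1, 2)) = Pow(Add(Mul(2, 618, Pow(-342, -1)), 126092), Rational(1, 2)) = Pow(Add(Mul(2, 618, Rational(-1, 342)), 126092), Rational(1, 2)) = Pow(Add(Rational(-206, 57), 126092), Rational(1, 2)) = Pow(Rational(7187038, 57), Rational(1, 2)) = Mul(Rational(1, 57), Pow(409661166, Rational(1, 2)))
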